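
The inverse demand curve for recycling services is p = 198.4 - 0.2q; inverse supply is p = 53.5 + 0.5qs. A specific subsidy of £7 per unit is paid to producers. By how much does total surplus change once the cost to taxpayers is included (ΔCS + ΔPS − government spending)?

Net change in total surplus = -£35

Pre-subsidy: 198.4 - 0.2q = 53.5 + 0.5q gives q* = 207 and p* = 157.
With the subsidy, sellers receive ps = pb + 7 for each unit, where pb is the price buyers pay.
On the curves, pb = 198.4 - 0.2q and ps = 53.5 + 0.5q; the wedge ps − pb = 7 gives 53.5 + 0.5q − (198.4 - 0.2q) = 7, so q' = 217.
Then pb = 198.4 − 0.2·217 = 155 and ps = 53.5 + 0.5·217 = 162.
ΔCS = ½(207 + 217)(157 − 155) = 424; ΔPS = ½(207 + 217)(162 − 157) = 1060.
Government spending = 7 × 217 = 1519.
Net change = 424 + 1060 − 1519 = -35. The loss equals the DWL triangle ½·7·10.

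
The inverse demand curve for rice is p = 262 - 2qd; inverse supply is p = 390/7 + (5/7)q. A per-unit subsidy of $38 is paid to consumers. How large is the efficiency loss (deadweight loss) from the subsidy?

Deadweight loss = $266

Pre-subsidy: 262 - 2q = 390/7 + (5/7)q gives q* = 76 and p* = 110.
With the rebate, buyers effectively pay pb = ps − 38, where ps is the price sellers receive.
On the curves, pb = 262 - 2q and ps = 390/7 + (5/7)q; the wedge ps − pb = 38 gives 390/7 + (5/7)q − (262 - 2q) = 38, so q' = 90.
Then pb = 262 − 2·90 = 82 and ps = 390/7 + (5/7)·90 = 120.
The subsidy expands output by 90 − 76 = 14 past the efficient level; on those units the gap between marginal cost and willingness to pay runs from 0 up to 38.
DWL = ½ × 38 × 14 = 266.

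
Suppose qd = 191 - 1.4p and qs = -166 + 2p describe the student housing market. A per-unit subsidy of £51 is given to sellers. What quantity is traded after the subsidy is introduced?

q' = 86

Pre-subsidy: 191 - 1.4p = -166 + 2p gives p* = 105, q* = 44.
With the subsidy, sellers receive ps = pb + 51 for each unit, where pb is the price buyers pay.
Supply in terms of pb becomes qs = -166 + 2(pb + 51) = -64 + 2pb. Setting this equal to demand: 191 - 1.4pb = -64 + 2pb, so pb = 75.
Sellers receive ps = 75 + 51 = 126; q' = 191 − 1.4·75 = 86.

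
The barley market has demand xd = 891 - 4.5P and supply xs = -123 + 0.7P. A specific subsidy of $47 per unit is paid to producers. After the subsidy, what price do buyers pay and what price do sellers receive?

Buyers pay 9811/52; sellers receive 12255/52

Pre-subsidy: 891 - 4.5P = -123 + 0.7P gives P* = 195, x* = 13.5.
With the subsidy, sellers receive Ps = Pb + 47 for each unit, where Pb is the price buyers pay.
Supply in terms of Pb becomes xs = -123 + 0.7(Pb + 47) = -90.1 + 0.7Pb. Setting this equal to demand: 891 - 4.5Pb = -90.1 + 0.7Pb, so Pb = 9811/52.
Sellers receive Ps = 9811/52 + 47 = 12255/52; x' = 891 − 4.5·(9811/52) = 4365/104.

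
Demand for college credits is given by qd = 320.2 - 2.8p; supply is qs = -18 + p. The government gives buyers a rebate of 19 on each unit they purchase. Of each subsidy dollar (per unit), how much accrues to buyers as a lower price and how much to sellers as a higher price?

Buyers gain 5 per unit; sellers gain 14 per unit

Pre-subsidy: 320.2 - 2.8p = -18 + p gives p* = 89, q* = 71.
With the rebate, buyers effectively pay pb = ps − 19, where ps is the price sellers receive.
Demand in terms of ps becomes qd = 320.2 − 2.8(ps − 19) = 373.4 - 2.8ps. Setting this equal to supply: 373.4 - 2.8ps = -18 + ps, so ps = 103.
Buyers pay pb = 103 − 19 = 84; q' = -18 + 1·103 = 85.
Buyers' price falls by p* − pb = 89 − 84 = 5; sellers' price rises by ps − p* = 103 − 89 = 14.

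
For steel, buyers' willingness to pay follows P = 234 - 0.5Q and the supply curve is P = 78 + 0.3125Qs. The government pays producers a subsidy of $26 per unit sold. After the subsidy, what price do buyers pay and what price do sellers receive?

Pre-subsidy: 234 - 0.5Q = 78 + 0.3125Q gives Q* = 192 and P* = 138.
With the subsidy, sellers receive Ps = Pb + 26 for each unit, where Pb is the price buyers pay.
On the curves, Pb = 234 - 0.5Q and Ps = 78 + 0.3125Q; the wedge Ps − Pb = 26 gives 78 + 0.3125Q − (234 - 0.5Q) = 26, so Q' = 224.
Then Pb = 234 − 0.5·224 = 122 and Ps = 78 + 0.3125·224 = 148.

Buyers pay $122; sellers receive $148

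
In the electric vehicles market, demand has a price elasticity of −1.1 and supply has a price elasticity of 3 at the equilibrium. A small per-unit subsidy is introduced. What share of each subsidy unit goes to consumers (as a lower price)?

For a small subsidy around the equilibrium, the benefit split depends on the relative slopes, which at a point are proportional to the elasticities.
Buyer share = εs/(εs + |εd|) = 3/(3 + 1.1) = 30/41; seller share = |εd|/(εs + |εd|) = 11/41.

Consumer share = 30/41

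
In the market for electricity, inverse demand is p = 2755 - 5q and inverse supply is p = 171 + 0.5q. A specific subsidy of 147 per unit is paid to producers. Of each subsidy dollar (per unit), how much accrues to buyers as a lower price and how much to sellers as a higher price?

Pre-subsidy: 2755 - 5q = 171 + 0.5q gives q* = 5168/11 and p* = 4465/11.
With the subsidy, sellers receive ps = pb + 147 for each unit, where pb is the price buyers pay.
On the curves, pb = 2755 - 5q and ps = 171 + 0.5q; the wedge ps − pb = 147 gives 171 + 0.5q − (2755 - 5q) = 147, so q' = 5462/11.
Then pb = 2755 − 5·(5462/11) = 2995/11 and ps = 171 + 0.5·(5462/11) = 4612/11.
Buyers' price falls by p* − pb = 4465/11 − 2995/11 = 1470/11; sellers' price rises by ps − p* = 4612/11 − 4465/11 = 147/11.

Buyers gain 1470/11 per unit; sellers gain 147/11 per unit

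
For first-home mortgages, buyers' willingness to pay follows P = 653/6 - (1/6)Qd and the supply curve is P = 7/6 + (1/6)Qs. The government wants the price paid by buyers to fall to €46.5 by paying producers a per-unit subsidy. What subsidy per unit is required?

At a buyer price of 46.5, quantity demanded is 653 − 6·46.5 = 374.
Sellers supply 374 only when they receive Ps = 7/6 + (1/6)·374 = 63.5.
s = Ps − Pb = 63.5 − 46.5 = 17.

Required subsidy s = €17 per unit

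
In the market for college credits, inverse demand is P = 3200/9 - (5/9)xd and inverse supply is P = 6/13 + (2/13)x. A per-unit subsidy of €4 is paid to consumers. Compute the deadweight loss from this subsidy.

Deadweight loss = 936/83

Pre-subsidy: 3200/9 - (5/9)x = 6/13 + (2/13)x gives x* = 41546/83 and P* = 6430/83.
With the rebate, buyers effectively pay Pb = Ps − 4, where Ps is the price sellers receive.
On the curves, Pb = 3200/9 - (5/9)x and Ps = 6/13 + (2/13)x; the wedge Ps − Pb = 4 gives 6/13 + (2/13)x − (3200/9 - (5/9)x) = 4, so x' = 42014/83.
Then Pb = 3200/9 − (5/9)·(42014/83) = 6170/83 and Ps = 6/13 + (2/13)·(42014/83) = 6502/83.
The subsidy expands output by 42014/83 − 41546/83 = 468/83 past the efficient level; on those units the gap between marginal cost and willingness to pay runs from 0 up to 4.
DWL = ½ × 4 × 468/83 = 936/83.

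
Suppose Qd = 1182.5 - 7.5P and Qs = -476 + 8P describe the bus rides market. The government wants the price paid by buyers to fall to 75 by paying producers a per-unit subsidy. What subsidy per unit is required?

Required subsidy s = 62 per unit

At a buyer price of 75, quantity demanded is 1182.5 − 7.5·75 = 620.
Sellers supply 620 only when they receive Ps with -476 + 8·Ps = 620, i.e. Ps = 137.
s = Ps − Pb = 137 − 75 = 62.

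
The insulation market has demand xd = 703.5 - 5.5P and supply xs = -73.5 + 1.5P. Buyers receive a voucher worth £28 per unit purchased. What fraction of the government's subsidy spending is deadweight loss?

DWL / government spending = 11/84

Pre-subsidy: 703.5 - 5.5P = -73.5 + 1.5P gives P* = 111, x* = 93.
With the rebate, buyers effectively pay Pb = Ps − 28, where Ps is the price sellers receive.
Demand in terms of Ps becomes xd = 703.5 − 5.5(Ps − 28) = 857.5 - 5.5Ps. Setting this equal to supply: 857.5 - 5.5Ps = -73.5 + 1.5Ps, so Ps = 133.
Buyers pay Pb = 133 − 28 = 105; x' = -73.5 + 1.5·133 = 126.
ΔCS = ½(93 + 126)(111 − 105) = 657; ΔPS = ½(93 + 126)(133 − 111) = 2409.
Government spending = 28 × 126 = 3528.
DWL = ½ × 28 × (126 − 93) = 462; fraction = 462 / 3528 = 11/84.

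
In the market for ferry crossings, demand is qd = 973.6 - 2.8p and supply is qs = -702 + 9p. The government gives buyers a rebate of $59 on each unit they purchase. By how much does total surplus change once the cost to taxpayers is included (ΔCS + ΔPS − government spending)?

Pre-subsidy: 973.6 - 2.8p = -702 + 9p gives p* = 142, q* = 576.
With the rebate, buyers effectively pay pb = ps − 59, where ps is the price sellers receive.
Demand in terms of ps becomes qd = 973.6 − 2.8(ps − 59) = 1138.8 - 2.8ps. Setting this equal to supply: 1138.8 - 2.8ps = -702 + 9ps, so ps = 156.
Buyers pay pb = 156 − 59 = 97; q' = -702 + 9·156 = 702.
ΔCS = ½(576 + 702)(142 − 97) = 28755; ΔPS = ½(576 + 702)(156 − 142) = 8946.
Government spending = 59 × 702 = 41418.
Net change = 28755 + 8946 − 41418 = -3717. The loss equals the DWL triangle ½·59·126.

Net change in total surplus = -$3717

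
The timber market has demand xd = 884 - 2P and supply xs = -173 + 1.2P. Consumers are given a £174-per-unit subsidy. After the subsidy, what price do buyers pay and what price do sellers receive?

Pre-subsidy: 884 - 2P = -173 + 1.2P gives P* = 330.3125, x* = 223.375.
With the rebate, buyers effectively pay Pb = Ps − 174, where Ps is the price sellers receive.
Demand in terms of Ps becomes xd = 884 − 2(Ps − 174) = 1232 - 2Ps. Setting this equal to supply: 1232 - 2Ps = -173 + 1.2Ps, so Ps = 439.0625.
Buyers pay Pb = 439.0625 − 174 = 265.0625; x' = -173 + 1.2·439.0625 = 353.875.

Buyers pay £265.0625; sellers receive £439.0625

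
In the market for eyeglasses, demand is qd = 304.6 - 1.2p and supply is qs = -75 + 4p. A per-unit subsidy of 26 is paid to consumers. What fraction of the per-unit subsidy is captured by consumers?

Consumer share = 10/13

Pre-subsidy: 304.6 - 1.2p = -75 + 4p gives p* = 73, q* = 217.
With the rebate, buyers effectively pay pb = ps − 26, where ps is the price sellers receive.
Demand in terms of ps becomes qd = 304.6 − 1.2(ps − 26) = 335.8 - 1.2ps. Setting this equal to supply: 335.8 - 1.2ps = -75 + 4ps, so ps = 79.
Buyers pay pb = 79 − 26 = 53; q' = -75 + 4·79 = 241.
Buyers' price falls by p* − pb = 73 − 53 = 20; sellers' price rises by ps − p* = 79 − 73 = 6.
So consumers capture 20/26 = 10/13 of each unit of subsidy.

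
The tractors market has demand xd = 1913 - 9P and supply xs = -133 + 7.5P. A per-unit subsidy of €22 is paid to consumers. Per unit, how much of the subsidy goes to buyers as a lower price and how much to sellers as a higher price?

Buyers gain €10 per unit; sellers gain €12 per unit

Pre-subsidy: 1913 - 9P = -133 + 7.5P gives P* = 124, x* = 797.
With the rebate, buyers effectively pay Pb = Ps − 22, where Ps is the price sellers receive.
Demand in terms of Ps becomes xd = 1913 − 9(Ps − 22) = 2111 - 9Ps. Setting this equal to supply: 2111 - 9Ps = -133 + 7.5Ps, so Ps = 136.
Buyers pay Pb = 136 − 22 = 114; x' = -133 + 7.5·136 = 887.
Buyers' price falls by P* − Pb = 124 − 114 = 10; sellers' price rises by Ps − P* = 136 − 124 = 12.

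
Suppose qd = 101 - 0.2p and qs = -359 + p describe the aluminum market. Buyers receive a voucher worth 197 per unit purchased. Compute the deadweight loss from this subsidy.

Pre-subsidy: 101 - 0.2p = -359 + p gives p* = 1150/3, q* = 73/3.
With the rebate, buyers effectively pay pb = ps − 197, where ps is the price sellers receive.
Demand in terms of ps becomes qd = 101 − 0.2(ps − 197) = 140.4 - 0.2ps. Setting this equal to supply: 140.4 - 0.2ps = -359 + ps, so ps = 2497/6.
Buyers pay pb = 2497/6 − 197 = 1315/6; q' = -359 + 1·(2497/6) = 343/6.
The subsidy expands output by 343/6 − 73/3 = 197/6 past the efficient level; on those units the gap between marginal cost and willingness to pay runs from 0 up to 197.
DWL = ½ × 197 × 197/6 = 38809/12.

Deadweight loss = 38809/12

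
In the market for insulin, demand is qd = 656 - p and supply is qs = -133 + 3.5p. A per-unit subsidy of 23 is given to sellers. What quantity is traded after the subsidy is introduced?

Pre-subsidy: 656 - p = -133 + 3.5p gives p* = 526/3, q* = 1442/3.
With the subsidy, sellers receive ps = pb + 23 for each unit, where pb is the price buyers pay.
Supply in terms of pb becomes qs = -133 + 3.5(pb + 23) = -52.5 + 3.5pb. Setting this equal to demand: 656 - pb = -52.5 + 3.5pb, so pb = 1417/9.
Sellers receive ps = 1417/9 + 23 = 1624/9; q' = 656 − 1·(1417/9) = 4487/9.

q' = 4487/9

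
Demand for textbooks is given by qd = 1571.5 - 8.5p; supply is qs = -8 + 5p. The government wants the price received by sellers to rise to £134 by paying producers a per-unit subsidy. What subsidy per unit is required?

At a seller price of 134, quantity supplied is -8 + 5·134 = 662.
Buyers absorb 662 only when they pay pb with 1571.5 − 8.5·pb = 662, i.e. pb = 107.
s = ps − pb = 134 − 107 = 27.

Required subsidy s = £27 per unit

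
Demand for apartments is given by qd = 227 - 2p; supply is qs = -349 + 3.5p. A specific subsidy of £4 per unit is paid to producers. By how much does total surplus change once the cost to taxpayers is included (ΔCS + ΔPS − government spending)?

Pre-subsidy: 227 - 2p = -349 + 3.5p gives p* = 1152/11, q* = 193/11.
With the subsidy, sellers receive ps = pb + 4 for each unit, where pb is the price buyers pay.
Supply in terms of pb becomes qs = -349 + 3.5(pb + 4) = -335 + 3.5pb. Setting this equal to demand: 227 - 2pb = -335 + 3.5pb, so pb = 1124/11.
Sellers receive ps = 1124/11 + 4 = 1168/11; q' = 227 − 2·(1124/11) = 249/11.
ΔCS = ½(193/11 + 249/11)(1152/11 − 1124/11) = 6188/121; ΔPS = ½(193/11 + 249/11)(1168/11 − 1152/11) = 3536/121.
Government spending = 4 × 249/11 = 996/11.
Net change = 6188/121 + 3536/121 − 996/11 = -112/11. The loss equals the DWL triangle ½·4·56/11.

Net change in total surplus = -112/11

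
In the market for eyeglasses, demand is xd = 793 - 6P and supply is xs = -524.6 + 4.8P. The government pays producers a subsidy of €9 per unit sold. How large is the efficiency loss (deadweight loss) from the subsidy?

Deadweight loss = €108

Pre-subsidy: 793 - 6P = -524.6 + 4.8P gives P* = 122, x* = 61.
With the subsidy, sellers receive Ps = Pb + 9 for each unit, where Pb is the price buyers pay.
Supply in terms of Pb becomes xs = -524.6 + 4.8(Pb + 9) = -481.4 + 4.8Pb. Setting this equal to demand: 793 - 6Pb = -481.4 + 4.8Pb, so Pb = 118.
Sellers receive Ps = 118 + 9 = 127; x' = 793 − 6·118 = 85.
The subsidy expands output by 85 − 61 = 24 past the efficient level; on those units the gap between marginal cost and willingness to pay runs from 0 up to 9.
DWL = ½ × 9 × 24 = 108.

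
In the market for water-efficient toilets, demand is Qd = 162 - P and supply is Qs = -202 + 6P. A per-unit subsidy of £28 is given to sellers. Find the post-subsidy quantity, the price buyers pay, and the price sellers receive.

Q' = 134; buyers pay £28; sellers receive £56

Pre-subsidy: 162 - P = -202 + 6P gives P* = 52, Q* = 110.
With the subsidy, sellers receive Ps = Pb + 28 for each unit, where Pb is the price buyers pay.
Supply in terms of Pb becomes Qs = -202 + 6(Pb + 28) = -34 + 6Pb. Setting this equal to demand: 162 - Pb = -34 + 6Pb, so Pb = 28.
Sellers receive Ps = 28 + 28 = 56; Q' = 162 − 1·28 = 134.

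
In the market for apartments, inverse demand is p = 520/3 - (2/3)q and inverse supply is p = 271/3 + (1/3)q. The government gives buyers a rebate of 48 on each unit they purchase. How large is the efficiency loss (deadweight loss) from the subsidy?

Deadweight loss = 1152

Pre-subsidy: 520/3 - (2/3)q = 271/3 + (1/3)q gives q* = 83 and p* = 118.
With the rebate, buyers effectively pay pb = ps − 48, where ps is the price sellers receive.
On the curves, pb = 520/3 - (2/3)q and ps = 271/3 + (1/3)q; the wedge ps − pb = 48 gives 271/3 + (1/3)q − (520/3 - (2/3)q) = 48, so q' = 131.
Then pb = 520/3 − (2/3)·131 = 86 and ps = 271/3 + (1/3)·131 = 134.
The subsidy expands output by 131 − 83 = 48 past the efficient level; on those units the gap between marginal cost and willingness to pay runs from 0 up to 48.
DWL = ½ × 48 × 48 = 1152.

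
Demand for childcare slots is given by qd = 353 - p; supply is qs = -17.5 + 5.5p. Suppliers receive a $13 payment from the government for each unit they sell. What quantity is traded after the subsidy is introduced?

Pre-subsidy: 353 - p = -17.5 + 5.5p gives p* = 57, q* = 296.
With the subsidy, sellers receive ps = pb + 13 for each unit, where pb is the price buyers pay.
Supply in terms of pb becomes qs = -17.5 + 5.5(pb + 13) = 54 + 5.5pb. Setting this equal to demand: 353 - pb = 54 + 5.5pb, so pb = 46.
Sellers receive ps = 46 + 13 = 59; q' = 353 − 1·46 = 307.

q' = 307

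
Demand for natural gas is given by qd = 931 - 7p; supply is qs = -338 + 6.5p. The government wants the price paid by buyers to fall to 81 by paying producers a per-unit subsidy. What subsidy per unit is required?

At a buyer price of 81, quantity demanded is 931 − 7·81 = 364.
Sellers supply 364 only when they receive ps with -338 + 6.5·ps = 364, i.e. ps = 108.
s = ps − pb = 108 − 81 = 27.

Required subsidy s = 27 per unit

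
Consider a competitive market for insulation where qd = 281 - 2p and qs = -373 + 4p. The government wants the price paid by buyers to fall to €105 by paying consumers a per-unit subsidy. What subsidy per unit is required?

At a buyer price of 105, quantity demanded is 281 − 2·105 = 71.
Sellers supply 71 only when they receive ps with -373 + 4·ps = 71, i.e. ps = 111.
s = ps − pb = 111 − 105 = 6.

Required subsidy s = €6 per unit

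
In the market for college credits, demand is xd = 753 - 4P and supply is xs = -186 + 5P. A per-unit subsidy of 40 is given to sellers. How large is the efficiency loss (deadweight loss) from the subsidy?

Pre-subsidy: 753 - 4P = -186 + 5P gives P* = 313/3, x* = 1007/3.
With the subsidy, sellers receive Ps = Pb + 40 for each unit, where Pb is the price buyers pay.
Supply in terms of Pb becomes xs = -186 + 5(Pb + 40) = 14 + 5Pb. Setting this equal to demand: 753 - 4Pb = 14 + 5Pb, so Pb = 739/9.
Sellers receive Ps = 739/9 + 40 = 1099/9; x' = 753 − 4·(739/9) = 3821/9.
The subsidy expands output by 3821/9 − 1007/3 = 800/9 past the efficient level; on those units the gap between marginal cost and willingness to pay runs from 0 up to 40.
DWL = ½ × 40 × 800/9 = 16000/9.

Deadweight loss = 16000/9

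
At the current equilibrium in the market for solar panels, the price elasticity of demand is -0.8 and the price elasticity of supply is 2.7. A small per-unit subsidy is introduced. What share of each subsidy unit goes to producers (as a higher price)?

For a small subsidy around the equilibrium, the benefit split depends on the relative slopes, which at a point are proportional to the elasticities.
Buyer share = εs/(εs + |εd|) = 2.7/(2.7 + 0.8) = 27/35; seller share = |εd|/(εs + |εd|) = 8/35.
So producers capture 8/35 of the subsidy.

Producer share = 8/35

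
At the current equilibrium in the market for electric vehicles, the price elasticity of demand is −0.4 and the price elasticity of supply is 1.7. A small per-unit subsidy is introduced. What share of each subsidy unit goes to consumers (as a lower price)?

Consumer share = 17/21

For a small subsidy around the equilibrium, the benefit split depends on the relative slopes, which at a point are proportional to the elasticities.
Buyer share = εs/(εs + |εd|) = 1.7/(1.7 + 0.4) = 17/21; seller share = |εd|/(εs + |εd|) = 4/21.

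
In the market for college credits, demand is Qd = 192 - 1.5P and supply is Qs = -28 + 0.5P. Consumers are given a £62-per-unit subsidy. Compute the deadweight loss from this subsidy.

Deadweight loss = £720.75

Pre-subsidy: 192 - 1.5P = -28 + 0.5P gives P* = 110, Q* = 27.
With the rebate, buyers effectively pay Pb = Ps − 62, where Ps is the price sellers receive.
Demand in terms of Ps becomes Qd = 192 − 1.5(Ps − 62) = 285 - 1.5Ps. Setting this equal to supply: 285 - 1.5Ps = -28 + 0.5Ps, so Ps = 156.5.
Buyers pay Pb = 156.5 − 62 = 94.5; Q' = -28 + 0.5·156.5 = 50.25.
The subsidy expands output by 50.25 − 27 = 23.25 past the efficient level; on those units the gap between marginal cost and willingness to pay runs from 0 up to 62.
DWL = ½ × 62 × 23.25 = 720.75.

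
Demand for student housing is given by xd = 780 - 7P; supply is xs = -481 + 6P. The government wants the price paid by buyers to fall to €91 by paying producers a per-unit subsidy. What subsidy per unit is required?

Required subsidy s = €13 per unit

At a buyer price of 91, quantity demanded is 780 − 7·91 = 143.
Sellers supply 143 only when they receive Ps with -481 + 6·Ps = 143, i.e. Ps = 104.
s = Ps − Pb = 104 − 91 = 13.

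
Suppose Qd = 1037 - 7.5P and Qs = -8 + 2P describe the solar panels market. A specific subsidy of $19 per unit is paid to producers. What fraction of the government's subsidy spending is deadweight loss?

DWL / government spending = 15/242

Pre-subsidy: 1037 - 7.5P = -8 + 2P gives P* = 110, Q* = 212.
With the subsidy, sellers receive Ps = Pb + 19 for each unit, where Pb is the price buyers pay.
Supply in terms of Pb becomes Qs = -8 + 2(Pb + 19) = 30 + 2Pb. Setting this equal to demand: 1037 - 7.5Pb = 30 + 2Pb, so Pb = 106.
Sellers receive Ps = 106 + 19 = 125; Q' = 1037 − 7.5·106 = 242.
ΔCS = ½(212 + 242)(110 − 106) = 908; ΔPS = ½(212 + 242)(125 − 110) = 3405.
Government spending = 19 × 242 = 4598.
DWL = ½ × 19 × (242 − 212) = 285; fraction = 285 / 4598 = 15/242.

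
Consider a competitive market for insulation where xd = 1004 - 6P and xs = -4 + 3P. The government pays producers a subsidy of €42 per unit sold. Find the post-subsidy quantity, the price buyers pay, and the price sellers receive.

Pre-subsidy: 1004 - 6P = -4 + 3P gives P* = 112, x* = 332.
With the subsidy, sellers receive Ps = Pb + 42 for each unit, where Pb is the price buyers pay.
Supply in terms of Pb becomes xs = -4 + 3(Pb + 42) = 122 + 3Pb. Setting this equal to demand: 1004 - 6Pb = 122 + 3Pb, so Pb = 98.
Sellers receive Ps = 98 + 42 = 140; x' = 1004 − 6·98 = 416.

x' = 416; buyers pay €98; sellers receive €140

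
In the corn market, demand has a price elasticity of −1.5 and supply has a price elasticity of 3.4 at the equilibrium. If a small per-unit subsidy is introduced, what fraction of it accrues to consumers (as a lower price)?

For a small subsidy around the equilibrium, the benefit split depends on the relative slopes, which at a point are proportional to the elasticities.
Buyer share = εs/(εs + |εd|) = 3.4/(3.4 + 1.5) = 34/49; seller share = |εd|/(εs + |εd|) = 15/49.

Consumer share = 34/49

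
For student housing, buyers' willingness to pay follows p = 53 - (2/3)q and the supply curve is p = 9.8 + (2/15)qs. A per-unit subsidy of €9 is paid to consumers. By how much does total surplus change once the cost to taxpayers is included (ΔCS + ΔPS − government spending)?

Pre-subsidy: 53 - (2/3)q = 9.8 + (2/15)q gives q* = 54 and p* = 17.
With the rebate, buyers effectively pay pb = ps − 9, where ps is the price sellers receive.
On the curves, pb = 53 - (2/3)q and ps = 9.8 + (2/15)q; the wedge ps − pb = 9 gives 9.8 + (2/15)q − (53 - (2/3)q) = 9, so q' = 65.25.
Then pb = 53 − (2/3)·65.25 = 9.5 and ps = 9.8 + (2/15)·65.25 = 18.5.
ΔCS = ½(54 + 65.25)(17 − 9.5) = 447.1875; ΔPS = ½(54 + 65.25)(18.5 − 17) = 89.4375.
Government spending = 9 × 65.25 = 587.25.
Net change = 447.1875 + 89.4375 − 587.25 = -50.625. The loss equals the DWL triangle ½·9·11.25.

Net change in total surplus = -€50.625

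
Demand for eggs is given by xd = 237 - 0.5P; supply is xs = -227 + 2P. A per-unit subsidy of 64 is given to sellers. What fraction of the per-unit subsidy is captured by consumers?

Pre-subsidy: 237 - 0.5P = -227 + 2P gives P* = 185.6, x* = 144.2.
With the subsidy, sellers receive Ps = Pb + 64 for each unit, where Pb is the price buyers pay.
Supply in terms of Pb becomes xs = -227 + 2(Pb + 64) = -99 + 2Pb. Setting this equal to demand: 237 - 0.5Pb = -99 + 2Pb, so Pb = 134.4.
Sellers receive Ps = 134.4 + 64 = 198.4; x' = 237 − 0.5·134.4 = 169.8.
Buyers' price falls by P* − Pb = 185.6 − 134.4 = 51.2; sellers' price rises by Ps − P* = 198.4 − 185.6 = 12.8.
So consumers capture 51.2/64 = 0.8 of each unit of subsidy.

Consumer share = 0.8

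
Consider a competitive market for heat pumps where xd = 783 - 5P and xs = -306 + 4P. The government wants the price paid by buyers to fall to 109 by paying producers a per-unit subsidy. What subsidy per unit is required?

At a buyer price of 109, quantity demanded is 783 − 5·109 = 238.
Sellers supply 238 only when they receive Ps with -306 + 4·Ps = 238, i.e. Ps = 136.
s = Ps − Pb = 136 − 109 = 27.

Required subsidy s = 27 per unit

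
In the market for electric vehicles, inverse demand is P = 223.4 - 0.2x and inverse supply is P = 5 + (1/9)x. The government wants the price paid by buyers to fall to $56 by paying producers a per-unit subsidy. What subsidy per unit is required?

At a buyer price of 56, quantity demanded is 1117 − 5·56 = 837.
Sellers supply 837 only when they receive Ps = 5 + (1/9)·837 = 98.
s = Ps − Pb = 98 − 56 = 42.

Required subsidy s = $42 per unit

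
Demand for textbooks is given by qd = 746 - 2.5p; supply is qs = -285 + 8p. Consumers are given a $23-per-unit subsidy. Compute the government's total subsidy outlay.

Government cost = 37559/3

Pre-subsidy: 746 - 2.5p = -285 + 8p gives p* = 2062/21, q* = 10511/21.
With the rebate, buyers effectively pay pb = ps − 23, where ps is the price sellers receive.
Demand in terms of ps becomes qd = 746 − 2.5(ps − 23) = 803.5 - 2.5ps. Setting this equal to supply: 803.5 - 2.5ps = -285 + 8ps, so ps = 311/3.
Buyers pay pb = 311/3 − 23 = 242/3; q' = -285 + 8·(311/3) = 1633/3.
Government outlay = subsidy × quantity = 23 × 1633/3 = 37559/3.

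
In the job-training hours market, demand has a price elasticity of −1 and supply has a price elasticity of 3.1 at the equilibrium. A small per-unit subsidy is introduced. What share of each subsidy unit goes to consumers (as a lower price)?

Consumer share = 31/41

For a small subsidy around the equilibrium, the benefit split depends on the relative slopes, which at a point are proportional to the elasticities.
Buyer share = εs/(εs + |εd|) = 3.1/(3.1 + 1) = 31/41; seller share = |εd|/(εs + |εd|) = 10/41.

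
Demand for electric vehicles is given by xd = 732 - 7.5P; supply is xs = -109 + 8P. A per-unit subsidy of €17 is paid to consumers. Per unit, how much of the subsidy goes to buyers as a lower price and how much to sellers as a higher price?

Pre-subsidy: 732 - 7.5P = -109 + 8P gives P* = 1682/31, x* = 10077/31.
With the rebate, buyers effectively pay Pb = Ps − 17, where Ps is the price sellers receive.
Demand in terms of Ps becomes xd = 732 − 7.5(Ps − 17) = 859.5 - 7.5Ps. Setting this equal to supply: 859.5 - 7.5Ps = -109 + 8Ps, so Ps = 1937/31.
Buyers pay Pb = 1937/31 − 17 = 1410/31; x' = -109 + 8·(1937/31) = 12117/31.
Buyers' price falls by P* − Pb = 1682/31 − 1410/31 = 272/31; sellers' price rises by Ps − P* = 1937/31 − 1682/31 = 255/31.

Buyers gain 272/31 per unit; sellers gain 255/31 per unit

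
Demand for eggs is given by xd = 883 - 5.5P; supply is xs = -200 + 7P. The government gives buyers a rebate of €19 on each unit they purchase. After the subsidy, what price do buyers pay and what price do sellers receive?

Pre-subsidy: 883 - 5.5P = -200 + 7P gives P* = 86.64, x* = 406.48.
With the rebate, buyers effectively pay Pb = Ps − 19, where Ps is the price sellers receive.
Demand in terms of Ps becomes xd = 883 − 5.5(Ps − 19) = 987.5 - 5.5Ps. Setting this equal to supply: 987.5 - 5.5Ps = -200 + 7Ps, so Ps = 95.
Buyers pay Pb = 95 − 19 = 76; x' = -200 + 7·95 = 465.

Buyers pay €76; sellers receive €95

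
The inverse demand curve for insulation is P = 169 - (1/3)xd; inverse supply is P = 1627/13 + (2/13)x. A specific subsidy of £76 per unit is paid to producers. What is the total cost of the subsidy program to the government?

Pre-subsidy: 169 - (1/3)x = 1627/13 + (2/13)x gives x* = 90 and P* = 139.
With the subsidy, sellers receive Ps = Pb + 76 for each unit, where Pb is the price buyers pay.
On the curves, Pb = 169 - (1/3)x and Ps = 1627/13 + (2/13)x; the wedge Ps − Pb = 76 gives 1627/13 + (2/13)x − (169 - (1/3)x) = 76, so x' = 246.
Then Pb = 169 − (1/3)·246 = 87 and Ps = 1627/13 + (2/13)·246 = 163.
Government outlay = subsidy × quantity = 76 × 246 = 18696.

Government cost = £18696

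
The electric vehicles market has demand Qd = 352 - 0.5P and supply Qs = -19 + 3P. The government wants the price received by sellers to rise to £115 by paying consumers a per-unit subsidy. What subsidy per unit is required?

Required subsidy s = £63 per unit

At a seller price of 115, quantity supplied is -19 + 3·115 = 326.
Buyers absorb 326 only when they pay Pb with 352 − 0.5·Pb = 326, i.e. Pb = 52.
s = Ps − Pb = 115 − 52 = 63.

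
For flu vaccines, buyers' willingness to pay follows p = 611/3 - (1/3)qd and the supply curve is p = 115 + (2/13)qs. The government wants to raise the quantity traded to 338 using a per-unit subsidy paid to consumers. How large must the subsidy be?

Required subsidy s = 76 per unit

At q = 338, from the demand curve buyers pay pb = 611/3 − (1/3)·338 = 91; from the supply curve sellers need ps = 115 + (2/13)·338 = 167.
The subsidy must fill the gap: s = ps − pb = 167 − 91 = 76.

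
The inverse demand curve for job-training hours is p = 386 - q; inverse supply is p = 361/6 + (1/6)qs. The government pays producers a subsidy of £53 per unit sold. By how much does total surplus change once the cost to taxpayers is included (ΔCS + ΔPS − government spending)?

Net change in total surplus = -8427/7

Pre-subsidy: 386 - q = 361/6 + (1/6)q gives q* = 1955/7 and p* = 747/7.
With the subsidy, sellers receive ps = pb + 53 for each unit, where pb is the price buyers pay.
On the curves, pb = 386 - q and ps = 361/6 + (1/6)q; the wedge ps − pb = 53 gives 361/6 + (1/6)q − (386 - q) = 53, so q' = 2273/7.
Then pb = 386 − 1·(2273/7) = 429/7 and ps = 361/6 + (1/6)·(2273/7) = 800/7.
ΔCS = ½(1955/7 + 2273/7)(747/7 − 429/7) = 96036/7; ΔPS = ½(1955/7 + 2273/7)(800/7 − 747/7) = 16006/7.
Government spending = 53 × 2273/7 = 120469/7.
Net change = 96036/7 + 16006/7 − 120469/7 = -8427/7. The loss equals the DWL triangle ½·53·318/7.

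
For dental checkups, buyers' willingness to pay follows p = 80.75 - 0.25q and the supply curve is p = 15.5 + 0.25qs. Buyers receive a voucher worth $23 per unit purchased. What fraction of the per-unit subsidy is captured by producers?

Pre-subsidy: 80.75 - 0.25q = 15.5 + 0.25q gives q* = 130.5 and p* = 48.125.
With the rebate, buyers effectively pay pb = ps − 23, where ps is the price sellers receive.
On the curves, pb = 80.75 - 0.25q and ps = 15.5 + 0.25q; the wedge ps − pb = 23 gives 15.5 + 0.25q − (80.75 - 0.25q) = 23, so q' = 176.5.
Then pb = 80.75 − 0.25·176.5 = 36.625 and ps = 15.5 + 0.25·176.5 = 59.625.
Buyers' price falls by p* − pb = 48.125 − 36.625 = 11.5; sellers' price rises by ps − p* = 59.625 − 48.125 = 11.5.
So producers capture 11.5/23 = 0.5 of each unit of subsidy.

Producer share = 0.5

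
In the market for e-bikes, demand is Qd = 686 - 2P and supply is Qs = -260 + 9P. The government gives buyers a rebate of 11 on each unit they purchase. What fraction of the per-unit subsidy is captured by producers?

Producer share = 2/11

Pre-subsidy: 686 - 2P = -260 + 9P gives P* = 86, Q* = 514.
With the rebate, buyers effectively pay Pb = Ps − 11, where Ps is the price sellers receive.
Demand in terms of Ps becomes Qd = 686 − 2(Ps − 11) = 708 - 2Ps. Setting this equal to supply: 708 - 2Ps = -260 + 9Ps, so Ps = 88.
Buyers pay Pb = 88 − 11 = 77; Q' = -260 + 9·88 = 532.
Buyers' price falls by P* − Pb = 86 − 77 = 9; sellers' price rises by Ps − P* = 88 − 86 = 2.
So producers capture 2/11 = 2/11 of each unit of subsidy.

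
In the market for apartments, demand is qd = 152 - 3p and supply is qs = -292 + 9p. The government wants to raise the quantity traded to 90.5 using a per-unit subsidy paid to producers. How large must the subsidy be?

Required subsidy s = 22 per unit

At q = 90.5, invert demand for the buyer price: pb = (152 − 90.5)/3 = 20.5; invert supply for the seller price: ps = (90.5 − (-292))/9 = 42.5.
The subsidy must fill the gap: s = ps − pb = 42.5 − 20.5 = 22.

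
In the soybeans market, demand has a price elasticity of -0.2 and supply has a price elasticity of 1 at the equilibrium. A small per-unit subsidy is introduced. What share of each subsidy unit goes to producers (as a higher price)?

For a small subsidy around the equilibrium, the benefit split depends on the relative slopes, which at a point are proportional to the elasticities.
Buyer share = εs/(εs + |εd|) = 1/(1 + 0.2) = 5/6; seller share = |εd|/(εs + |εd|) = 1/6.
So producers capture 1/6 of the subsidy.

Producer share = 1/6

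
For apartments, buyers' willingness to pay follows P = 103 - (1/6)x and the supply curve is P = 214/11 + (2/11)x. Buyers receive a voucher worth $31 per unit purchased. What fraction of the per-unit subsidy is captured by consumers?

Pre-subsidy: 103 - (1/6)x = 214/11 + (2/11)x gives x* = 5514/23 and P* = 1450/23.
With the rebate, buyers effectively pay Pb = Ps − 31, where Ps is the price sellers receive.
On the curves, Pb = 103 - (1/6)x and Ps = 214/11 + (2/11)x; the wedge Ps − Pb = 31 gives 214/11 + (2/11)x − (103 - (1/6)x) = 31, so x' = 7560/23.
Then Pb = 103 − (1/6)·(7560/23) = 1109/23 and Ps = 214/11 + (2/11)·(7560/23) = 1822/23.
Buyers' price falls by P* − Pb = 1450/23 − 1109/23 = 341/23; sellers' price rises by Ps − P* = 1822/23 − 1450/23 = 372/23.
So consumers capture (341/23)/31 = 11/23 of each unit of subsidy.

Consumer share = 11/23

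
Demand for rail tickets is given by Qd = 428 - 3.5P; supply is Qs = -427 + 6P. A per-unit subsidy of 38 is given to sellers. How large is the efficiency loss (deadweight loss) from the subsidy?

Deadweight loss = 1596

Pre-subsidy: 428 - 3.5P = -427 + 6P gives P* = 90, Q* = 113.
With the subsidy, sellers receive Ps = Pb + 38 for each unit, where Pb is the price buyers pay.
Supply in terms of Pb becomes Qs = -427 + 6(Pb + 38) = -199 + 6Pb. Setting this equal to demand: 428 - 3.5Pb = -199 + 6Pb, so Pb = 66.
Sellers receive Ps = 66 + 38 = 104; Q' = 428 − 3.5·66 = 197.
The subsidy expands output by 197 − 113 = 84 past the efficient level; on those units the gap between marginal cost and willingness to pay runs from 0 up to 38.
DWL = ½ × 38 × 84 = 1596.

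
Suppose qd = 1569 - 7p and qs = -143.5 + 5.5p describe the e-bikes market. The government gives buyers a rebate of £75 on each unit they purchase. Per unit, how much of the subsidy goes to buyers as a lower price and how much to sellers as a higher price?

Buyers gain £33 per unit; sellers gain £42 per unit

Pre-subsidy: 1569 - 7p = -143.5 + 5.5p gives p* = 137, q* = 610.
With the rebate, buyers effectively pay pb = ps − 75, where ps is the price sellers receive.
Demand in terms of ps becomes qd = 1569 − 7(ps − 75) = 2094 - 7ps. Setting this equal to supply: 2094 - 7ps = -143.5 + 5.5ps, so ps = 179.
Buyers pay pb = 179 − 75 = 104; q' = -143.5 + 5.5·179 = 841.
Buyers' price falls by p* − pb = 137 − 104 = 33; sellers' price rises by ps − p* = 179 − 137 = 42.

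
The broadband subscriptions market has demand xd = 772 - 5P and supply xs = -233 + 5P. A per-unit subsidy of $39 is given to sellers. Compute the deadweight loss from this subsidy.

Deadweight loss = $1901.25

Pre-subsidy: 772 - 5P = -233 + 5P gives P* = 100.5, x* = 269.5.
With the subsidy, sellers receive Ps = Pb + 39 for each unit, where Pb is the price buyers pay.
Supply in terms of Pb becomes xs = -233 + 5(Pb + 39) = -38 + 5Pb. Setting this equal to demand: 772 - 5Pb = -38 + 5Pb, so Pb = 81.
Sellers receive Ps = 81 + 39 = 120; x' = 772 − 5·81 = 367.
The subsidy expands output by 367 − 269.5 = 97.5 past the efficient level; on those units the gap between marginal cost and willingness to pay runs from 0 up to 39.
DWL = ½ × 39 × 97.5 = 1901.25.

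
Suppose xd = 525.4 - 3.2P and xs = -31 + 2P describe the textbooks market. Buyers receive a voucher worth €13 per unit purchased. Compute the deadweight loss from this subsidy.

Pre-subsidy: 525.4 - 3.2P = -31 + 2P gives P* = 107, x* = 183.
With the rebate, buyers effectively pay Pb = Ps − 13, where Ps is the price sellers receive.
Demand in terms of Ps becomes xd = 525.4 − 3.2(Ps − 13) = 567 - 3.2Ps. Setting this equal to supply: 567 - 3.2Ps = -31 + 2Ps, so Ps = 115.
Buyers pay Pb = 115 − 13 = 102; x' = -31 + 2·115 = 199.
The subsidy expands output by 199 − 183 = 16 past the efficient level; on those units the gap between marginal cost and willingness to pay runs from 0 up to 13.
DWL = ½ × 13 × 16 = 104.

Deadweight loss = €104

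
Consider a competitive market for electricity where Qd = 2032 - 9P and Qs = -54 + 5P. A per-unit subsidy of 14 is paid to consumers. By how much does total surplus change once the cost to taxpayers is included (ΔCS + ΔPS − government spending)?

Pre-subsidy: 2032 - 9P = -54 + 5P gives P* = 149, Q* = 691.
With the rebate, buyers effectively pay Pb = Ps − 14, where Ps is the price sellers receive.
Demand in terms of Ps becomes Qd = 2032 − 9(Ps − 14) = 2158 - 9Ps. Setting this equal to supply: 2158 - 9Ps = -54 + 5Ps, so Ps = 158.
Buyers pay Pb = 158 − 14 = 144; Q' = -54 + 5·158 = 736.
ΔCS = ½(691 + 736)(149 − 144) = 3567.5; ΔPS = ½(691 + 736)(158 − 149) = 6421.5.
Government spending = 14 × 736 = 10304.
Net change = 3567.5 + 6421.5 − 10304 = -315. The loss equals the DWL triangle ½·14·45.

Net change in total surplus = -315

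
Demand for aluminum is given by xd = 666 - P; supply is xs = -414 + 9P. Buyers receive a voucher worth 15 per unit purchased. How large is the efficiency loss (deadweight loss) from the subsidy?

Deadweight loss = 101.25

Pre-subsidy: 666 - P = -414 + 9P gives P* = 108, x* = 558.
With the rebate, buyers effectively pay Pb = Ps − 15, where Ps is the price sellers receive.
Demand in terms of Ps becomes xd = 666 − 1(Ps − 15) = 681 - Ps. Setting this equal to supply: 681 - Ps = -414 + 9Ps, so Ps = 109.5.
Buyers pay Pb = 109.5 − 15 = 94.5; x' = -414 + 9·109.5 = 571.5.
The subsidy expands output by 571.5 − 558 = 13.5 past the efficient level; on those units the gap between marginal cost and willingness to pay runs from 0 up to 15.
DWL = ½ × 15 × 13.5 = 101.25.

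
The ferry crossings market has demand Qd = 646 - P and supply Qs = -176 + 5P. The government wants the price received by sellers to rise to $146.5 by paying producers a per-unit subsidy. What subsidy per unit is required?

Required subsidy s = $57 per unit

At a seller price of 146.5, quantity supplied is -176 + 5·146.5 = 556.5.
Buyers absorb 556.5 only when they pay Pb with 646 − 1·Pb = 556.5, i.e. Pb = 89.5.
s = Ps − Pb = 146.5 − 89.5 = 57.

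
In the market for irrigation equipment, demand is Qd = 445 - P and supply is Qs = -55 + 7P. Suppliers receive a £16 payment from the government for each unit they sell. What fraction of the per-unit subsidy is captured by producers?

Producer share = 0.125

Pre-subsidy: 445 - P = -55 + 7P gives P* = 62.5, Q* = 382.5.
With the subsidy, sellers receive Ps = Pb + 16 for each unit, where Pb is the price buyers pay.
Supply in terms of Pb becomes Qs = -55 + 7(Pb + 16) = 57 + 7Pb. Setting this equal to demand: 445 - Pb = 57 + 7Pb, so Pb = 48.5.
Sellers receive Ps = 48.5 + 16 = 64.5; Q' = 445 − 1·48.5 = 396.5.
Buyers' price falls by P* − Pb = 62.5 − 48.5 = 14; sellers' price rises by Ps − P* = 64.5 − 62.5 = 2.
So producers capture 2/16 = 0.125 of each unit of subsidy.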